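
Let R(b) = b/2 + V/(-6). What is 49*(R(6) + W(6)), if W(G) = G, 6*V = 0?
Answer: 441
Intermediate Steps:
V = 0 (V = (1/6)*0 = 0)
R(b) = b/2 (R(b) = b/2 + 0/(-6) = b*(1/2) + 0*(-1/6) = b/2 + 0 = b/2)
49*(R(6) + W(6)) = 49*((1/2)*6 + 6) = 49*(3 + 6) = 49*9 = 441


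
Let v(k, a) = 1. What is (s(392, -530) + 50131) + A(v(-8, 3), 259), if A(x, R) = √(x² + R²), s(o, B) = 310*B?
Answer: -114169 + √67082 ≈ -1.1391e+5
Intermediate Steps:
A(x, R) = √(R² + x²)
(s(392, -530) + 50131) + A(v(-8, 3), 259) = (310*(-530) + 50131) + √(259² + 1²) = (-164300 + 50131) + √(67081 + 1) = -114169 + √67082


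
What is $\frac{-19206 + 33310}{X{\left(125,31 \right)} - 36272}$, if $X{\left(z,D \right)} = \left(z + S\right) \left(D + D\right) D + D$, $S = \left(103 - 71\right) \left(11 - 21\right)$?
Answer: $- \frac{14104}{411031} \approx -0.034314$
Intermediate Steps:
$S = -320$ ($S = 32 \left(-10\right) = -320$)
$X{\left(z,D \right)} = D + 2 D^{2} \left(-320 + z\right)$ ($X{\left(z,D \right)} = \left(z - 320\right) \left(D + D\right) D + D = \left(-320 + z\right) 2 D D + D = 2 D \left(-320 + z\right) D + D = 2 D^{2} \left(-320 + z\right) + D = D + 2 D^{2} \left(-320 + z\right)$)
$\frac{-19206 + 33310}{X{\left(125,31 \right)} - 36272} = \frac{-19206 + 33310}{31 \left(1 - 19840 + 2 \cdot 31 \cdot 125\right) - 36272} = \frac{14104}{31 \left(1 - 19840 + 7750\right) - 36272} = \frac{14104}{31 \left(-12089\right) - 36272} = \frac{14104}{-374759 - 36272} = \frac{14104}{-411031} = 14104 \left(- \frac{1}{411031}\right) = - \frac{14104}{411031}$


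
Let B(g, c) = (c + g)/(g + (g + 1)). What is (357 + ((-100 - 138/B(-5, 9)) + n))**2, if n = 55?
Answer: 1550025/4 ≈ 3.8751e+5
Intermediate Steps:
B(g, c) = (c + g)/(1 + 2*g) (B(g, c) = (c + g)/(g + (1 + g)) = (c + g)/(1 + 2*g))
(357 + ((-100 - 138/B(-5, 9)) + n))**2 = (357 + ((-100 - 138*(1 + 2*(-5))/(9 - 5)) + 55))**2 = (357 + ((-100 - 138/(4/(1 - 10))) + 55))**2 = (357 + ((-100 - 138/(4/(-9))) + 55))**2 = (357 + ((-100 - 138/((-1/9*4))) + 55))**2 = (357 + ((-100 - 138/(-4/9)) + 55))**2 = (357 + ((-100 - 138*(-9/4)) + 55))**2 = (357 + ((-100 + 621/2) + 55))**2 = (357 + (421/2 + 55))**2 = (357 + 531/2)**2 = (1245/2)**2 = 1550025/4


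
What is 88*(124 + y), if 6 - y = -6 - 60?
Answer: 17248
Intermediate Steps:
y = 72 (y = 6 - (-6 - 60) = 6 - 1*(-66) = 6 + 66 = 72)
88*(124 + y) = 88*(124 + 72) = 88*196 = 17248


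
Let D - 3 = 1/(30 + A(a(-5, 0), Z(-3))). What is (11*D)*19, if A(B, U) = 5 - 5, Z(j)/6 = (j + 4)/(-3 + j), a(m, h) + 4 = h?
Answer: 19019/30 ≈ 633.97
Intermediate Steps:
a(m, h) = -4 + h
Z(j) = 6*(4 + j)/(-3 + j) (Z(j) = 6*((j + 4)/(-3 + j)) = 6*((4 + j)/(-3 + j)) = 6*(4 + j)/(-3 + j))
A(B, U) = 0
D = 91/30 (D = 3 + 1/(30 + 0) = 3 + 1/30 = 91/30 ≈ 3.0333)
(11*D)*19 = (11*(91/30))*19 = (1001/30)*19 = 19019/30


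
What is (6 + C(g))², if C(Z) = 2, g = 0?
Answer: 64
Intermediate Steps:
(6 + C(g))² = (6 + 2)² = 8² = 64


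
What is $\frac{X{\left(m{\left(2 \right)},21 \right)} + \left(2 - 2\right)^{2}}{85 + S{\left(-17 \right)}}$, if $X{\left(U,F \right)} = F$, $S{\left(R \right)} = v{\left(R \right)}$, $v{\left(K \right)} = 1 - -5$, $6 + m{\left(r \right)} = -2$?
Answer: $\frac{3}{13} \approx 0.23077$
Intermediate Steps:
$m{\left(r \right)} = -8$ ($m{\left(r \right)} = -6 - 2 = -8$)
$v{\left(K \right)} = 6$ ($v{\left(K \right)} = 1 + 5 = 6$)
$S{\left(R \right)} = 6$
$\frac{X{\left(m{\left(2 \right)},21 \right)} + \left(2 - 2\right)^{2}}{85 + S{\left(-17 \right)}} = \frac{21 + \left(2 - 2\right)^{2}}{85 + 6} = \frac{21 + 0^{2}}{91} = \left(21 + 0\right) \frac{1}{91} = 21 \cdot \frac{1}{91} = \frac{3}{13}$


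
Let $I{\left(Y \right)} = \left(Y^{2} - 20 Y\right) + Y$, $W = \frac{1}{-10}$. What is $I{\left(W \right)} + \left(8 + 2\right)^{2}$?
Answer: $\frac{10191}{100} \approx 101.91$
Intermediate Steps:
$W = - \frac{1}{10} \approx -0.1$
$I{\left(Y \right)} = Y^{2} - 19 Y$
$I{\left(W \right)} + \left(8 + 2\right)^{2} = - \frac{-19 - \frac{1}{10}}{10} + \left(8 + 2\right)^{2} = \left(- \frac{1}{10}\right) \left(- \frac{191}{10}\right) + 10^{2} = \frac{191}{100} + 100 = \frac{10191}{100}$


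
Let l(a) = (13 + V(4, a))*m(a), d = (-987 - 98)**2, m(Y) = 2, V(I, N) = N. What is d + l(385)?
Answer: 1178021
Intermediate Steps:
d = 1177225 (d = (-1085)**2 = 1177225)
l(a) = 26 + 2*a (l(a) = (13 + a)*2 = 26 + 2*a)
d + l(385) = 1177225 + (26 + 2*385) = 1177225 + (26 + 770) = 1177225 + 796 = 1178021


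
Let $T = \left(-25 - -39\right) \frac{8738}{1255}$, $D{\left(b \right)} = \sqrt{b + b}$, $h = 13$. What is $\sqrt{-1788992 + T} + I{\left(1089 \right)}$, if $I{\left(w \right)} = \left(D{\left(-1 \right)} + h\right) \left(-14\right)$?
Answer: $-182 - 14 i \sqrt{2} + \frac{2 i \sqrt{704388399535}}{1255} \approx -182.0 + 1317.7 i$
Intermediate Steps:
$D{\left(b \right)} = \sqrt{2} \sqrt{b}$ ($D{\left(b \right)} = \sqrt{2 b} = \sqrt{2} \sqrt{b}$)
$T = \frac{122332}{1255}$ ($T = \left(-25 + 39\right) 8738 \cdot \frac{1}{1255} = 14 \cdot \frac{8738}{1255} = \frac{122332}{1255} \approx 97.476$)
$I{\left(w \right)} = -182 - 14 i \sqrt{2}$ ($I{\left(w \right)} = \left(\sqrt{2} \sqrt{-1} + 13\right) \left(-14\right) = \left(\sqrt{2} i + 13\right) \left(-14\right) = \left(i \sqrt{2} + 13\right) \left(-14\right) = \left(13 + i \sqrt{2}\right) \left(-14\right) = -182 - 14 i \sqrt{2}$)
$\sqrt{-1788992 + T} + I{\left(1089 \right)} = \sqrt{-1788992 + \frac{122332}{1255}} - \left(182 + 14 i \sqrt{2}\right) = \sqrt{- \frac{2245062628}{1255}} - \left(182 + 14 i \sqrt{2}\right) = \frac{2 i \sqrt{704388399535}}{1255} - \left(182 + 14 i \sqrt{2}\right) = -182 - 14 i \sqrt{2} + \frac{2 i \sqrt{704388399535}}{1255}$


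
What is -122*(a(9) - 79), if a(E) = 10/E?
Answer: 85522/9 ≈ 9502.4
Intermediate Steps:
-122*(a(9) - 79) = -122*(10/9 - 79) = -122*(-701/9) = 85522/9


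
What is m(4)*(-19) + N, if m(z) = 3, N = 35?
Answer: -22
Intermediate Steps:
m(4)*(-19) + N = 3*(-19) + 35 = -57 + 35 = -22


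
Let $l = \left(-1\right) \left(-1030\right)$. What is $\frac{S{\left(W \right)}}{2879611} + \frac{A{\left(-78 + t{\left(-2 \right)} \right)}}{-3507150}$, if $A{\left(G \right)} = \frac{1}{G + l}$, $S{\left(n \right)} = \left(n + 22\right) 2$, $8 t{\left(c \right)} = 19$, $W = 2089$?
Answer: $\frac{56526425999306}{38553801815946375} \approx 0.0014662$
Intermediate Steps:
$t{\left(c \right)} = \frac{19}{8}$ ($t{\left(c \right)} = \frac{1}{8} \cdot 19 = \frac{19}{8}$)
$l = 1030$
$S{\left(n \right)} = 44 + 2 n$ ($S{\left(n \right)} = \left(22 + n\right) 2 = 44 + 2 n$)
$A{\left(G \right)} = \frac{1}{1030 + G}$ ($A{\left(G \right)} = \frac{1}{G + 1030} = \frac{1}{1030 + G}$)
$\frac{S{\left(W \right)}}{2879611} + \frac{A{\left(-78 + t{\left(-2 \right)} \right)}}{-3507150} = \frac{44 + 2 \cdot 2089}{2879611} + \frac{1}{\left(1030 + \left(-78 + \frac{19}{8}\right)\right) \left(-3507150\right)} = \left(44 + 4178\right) \frac{1}{2879611} + \frac{1}{1030 - \frac{605}{8}} \left(- \frac{1}{3507150}\right) = 4222 \cdot \frac{1}{2879611} + \frac{1}{\frac{7635}{8}} \left(- \frac{1}{3507150}\right) = \frac{4222}{2879611} + \frac{8}{7635} \left(- \frac{1}{3507150}\right) = \frac{4222}{2879611} - \frac{4}{13388545125} = \frac{56526425999306}{38553801815946375}$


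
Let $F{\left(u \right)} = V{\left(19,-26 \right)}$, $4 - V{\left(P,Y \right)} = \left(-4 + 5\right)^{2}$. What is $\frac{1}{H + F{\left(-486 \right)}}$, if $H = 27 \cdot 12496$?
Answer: $\frac{1}{337395} \approx 2.9639 \cdot 10^{-6}$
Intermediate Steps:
$V{\left(P,Y \right)} = 3$ ($V{\left(P,Y \right)} = 4 - \left(-4 + 5\right)^{2} = 4 - 1^{2} = 4 - 1 = 3$)
$F{\left(u \right)} = 3$
$H = 337392$
$\frac{1}{H + F{\left(-486 \right)}} = \frac{1}{337392 + 3} = \frac{1}{337395}$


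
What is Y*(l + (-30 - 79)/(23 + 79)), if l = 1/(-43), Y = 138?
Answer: -110147/731 ≈ -150.68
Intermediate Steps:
l = -1/43 ≈ -0.023256
Y*(l + (-30 - 79)/(23 + 79)) = 138*(-1/43 + (-30 - 79)/(23 + 79)) = 138*(-1/43 - 109/102) = 138*(-4789/4386) = -110147/731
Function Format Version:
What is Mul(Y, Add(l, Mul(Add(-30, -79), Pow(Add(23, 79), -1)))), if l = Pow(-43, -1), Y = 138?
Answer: Rational(-110147, 731) ≈ -150.68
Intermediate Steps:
l = Rational(-1, 43) ≈ -0.023256
Mul(Y, Add(l, Mul(Add(-30, -79), Pow(Add(23, 79), -1)))) = Mul(138, Add(Rational(-1, 43), Mul(Add(-30, -79), Pow(Add(23, 79), -1)))) = Mul(138, Add(Rational(-1, 43), Mul(-109, Pow(102, -1)))) = Mul(138, Add(Rational(-1, 43), Mul(-109, Rational(1, 102)))) = Mul(138, Add(Rational(-1, 43), Rational(-109, 102))) = Mul(138, Rational(-4789, 4386)) = Rational(-110147, 731)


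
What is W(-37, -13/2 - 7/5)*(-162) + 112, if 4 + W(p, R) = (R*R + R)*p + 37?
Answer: 16074947/50 ≈ 3.2150e+5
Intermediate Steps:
W(p, R) = 33 + p*(R + R²) (W(p, R) = -4 + ((R*R + R)*p + 37) = -4 + ((R² + R)*p + 37) = -4 + ((R + R²)*p + 37) = -4 + (p*(R + R²) + 37) = -4 + (37 + p*(R + R²)) = 33 + p*(R + R²))
W(-37, -13/2 - 7/5)*(-162) + 112 = (33 + (-13/2 - 7/5)*(-37) - 37*(-13/2 - 7/5)²)*(-162) + 112 = (33 - 79/10*(-37) - 37*(-79/10)²)*(-162) + 112 = (33 + 2923/10 - 37*6241/100)*(-162) + 112 = (33 + 2923/10 - 230917/100)*(-162) + 112 = -198387/100*(-162) + 112 = 16069347/50 + 112 = 16074947/50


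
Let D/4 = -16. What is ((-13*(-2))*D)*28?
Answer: -46592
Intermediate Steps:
D = -64 (D = 4*(-16) = -64)
((-13*(-2))*D)*28 = (-13*(-2)*(-64))*28 = (26*(-64))*28 = -1664*28 = -46592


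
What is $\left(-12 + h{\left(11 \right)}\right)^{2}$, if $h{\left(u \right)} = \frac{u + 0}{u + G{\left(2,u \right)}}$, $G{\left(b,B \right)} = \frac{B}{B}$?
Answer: $\frac{17689}{144} \approx 122.84$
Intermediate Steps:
$G{\left(b,B \right)} = 1$
$h{\left(u \right)} = \frac{u}{1 + u}$ ($h{\left(u \right)} = \frac{u + 0}{u + 1} = \frac{u}{1 + u}$)
$\left(-12 + h{\left(11 \right)}\right)^{2} = \left(-12 + \frac{11}{1 + 11}\right)^{2} = \left(-12 + \frac{11}{12}\right)^{2} = \left(- \frac{133}{12}\right)^{2} = \frac{17689}{144}$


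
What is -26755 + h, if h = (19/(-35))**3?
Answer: -1147127484/42875 ≈ -26755.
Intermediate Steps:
h = -6859/42875 (h = (19*(-1/35))**3 = (-19/35)**3 = -6859/42875 ≈ -0.15998)
-26755 + h = -26755 - 6859/42875 = -1147127484/42875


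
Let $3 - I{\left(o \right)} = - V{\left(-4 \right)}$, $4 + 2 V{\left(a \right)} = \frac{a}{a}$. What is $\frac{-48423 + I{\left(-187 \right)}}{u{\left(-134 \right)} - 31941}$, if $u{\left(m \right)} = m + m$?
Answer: $\frac{96843}{64418} \approx 1.5034$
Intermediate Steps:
$V{\left(a \right)} = - \frac{3}{2}$ ($V{\left(a \right)} = -2 + \frac{a \frac{1}{a}}{2} = -2 + \frac{1}{2} \cdot 1 = -2 + \frac{1}{2} = - \frac{3}{2}$)
$I{\left(o \right)} = \frac{3}{2}$ ($I{\left(o \right)} = 3 - \left(-1\right) \left(- \frac{3}{2}\right) = 3 - \frac{3}{2} = \frac{3}{2}$)
$u{\left(m \right)} = 2 m$
$\frac{-48423 + I{\left(-187 \right)}}{u{\left(-134 \right)} - 31941} = \frac{-48423 + \frac{3}{2}}{2 \left(-134\right) - 31941} = - \frac{96843}{2 \left(-268 - 31941\right)} = - \frac{96843}{2 \left(-32209\right)} = \left(- \frac{96843}{2}\right) \left(- \frac{1}{32209}\right) = \frac{96843}{64418}$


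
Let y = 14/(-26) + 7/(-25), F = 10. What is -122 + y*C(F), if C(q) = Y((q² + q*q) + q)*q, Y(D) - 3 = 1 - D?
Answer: 101662/65 ≈ 1564.0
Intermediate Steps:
Y(D) = 4 - D (Y(D) = 3 + (1 - D) = 4 - D)
C(q) = q*(4 - q - 2*q²) (C(q) = (4 - ((q² + q*q) + q))*q = (4 - ((q² + q²) + q))*q = (4 - (2*q² + q))*q = (4 - (q + 2*q²))*q = (4 + (-q - 2*q²))*q = (4 - q - 2*q²)*q = q*(4 - q - 2*q²))
y = -266/325 (y = 14*(-1/26) + 7*(-1/25) = -7/13 - 7/25 = -266/325 ≈ -0.81846)
-122 + y*C(F) = -122 - 532*(4 - 1*10 - 2*10²)/65 = -122 - 532*(4 - 10 - 2*100)/65 = -122 - 532*(4 - 10 - 200)/65 = -122 - 532*(-206)/65 = -122 - 266/325*(-2060) = -122 + 109592/65 = 101662/65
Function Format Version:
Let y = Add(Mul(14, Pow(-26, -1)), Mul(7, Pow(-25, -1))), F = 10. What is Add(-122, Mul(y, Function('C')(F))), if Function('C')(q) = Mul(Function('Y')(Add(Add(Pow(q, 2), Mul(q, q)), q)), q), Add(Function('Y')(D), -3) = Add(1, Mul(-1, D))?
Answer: Rational(101662, 65) ≈ 1564.0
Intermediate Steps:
Function('Y')(D) = Add(4, Mul(-1, D)) (Function('Y')(D) = Add(3, Add(1, Mul(-1, D))) = Add(4, Mul(-1, D)))
Function('C')(q) = Mul(q, Add(4, Mul(-1, q), Mul(-2, Pow(q, 2)))) (Function('C')(q) = Mul(Add(4, Mul(-1, Add(Add(Pow(q, 2), Mul(q, q)), q))), q) = Mul(Add(4, Mul(-1, Add(Add(Pow(q, 2), Pow(q, 2)), q))), q) = Mul(Add(4, Mul(-1, Add(Mul(2, Pow(q, 2)), q))), q) = Mul(Add(4, Mul(-1, Add(q, Mul(2, Pow(q, 2))))), q) = Mul(Add(4, Add(Mul(-1, q), Mul(-2, Pow(q, 2)))), q) = Mul(Add(4, Mul(-1, q), Mul(-2, Pow(q, 2))), q) = Mul(q, Add(4, Mul(-1, q), Mul(-2, Pow(q, 2)))))
y = Rational(-266, 325) (y = Add(Mul(14, Rational(-1, 26)), Mul(7, Rational(-1, 25))) = Add(Rational(-7, 13), Rational(-7, 25)) = Rational(-266, 325) ≈ -0.81846)
Add(-122, Mul(y, Function('C')(F))) = Add(-122, Mul(Rational(-266, 325), Mul(10, Add(4, Mul(-1, 10), Mul(-2, Pow(10, 2)))))) = Add(-122, Mul(Rational(-266, 325), Mul(10, Add(4, -10, Mul(-2, 100))))) = Add(-122, Mul(Rational(-266, 325), Mul(10, Add(4, -10, -200)))) = Add(-122, Mul(Rational(-266, 325), Mul(10, -206))) = Add(-122, Mul(Rational(-266, 325), -2060)) = Add(-122, Rational(109592, 65)) = Rational(101662, 65)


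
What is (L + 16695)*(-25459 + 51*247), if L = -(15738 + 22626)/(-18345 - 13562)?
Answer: -6851918326398/31907 ≈ -2.1475e+8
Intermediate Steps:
L = 38364/31907 (L = -38364/(-31907) = -38364*(-1)/31907 = -1*(-38364/31907) = 38364/31907 ≈ 1.2024)
(L + 16695)*(-25459 + 51*247) = (38364/31907 + 16695)*(-25459 + 51*247) = 532725729*(-25459 + 12597)/31907 = (532725729/31907)*(-12862) = -6851918326398/31907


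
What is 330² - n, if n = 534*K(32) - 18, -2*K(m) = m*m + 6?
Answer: 383928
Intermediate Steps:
K(m) = -3 - m²/2 (K(m) = -(m*m + 6)/2 = -(m² + 6)/2 = -(6 + m²)/2 = -3 - m²/2)
n = -275028 (n = 534*(-3 - ½*32²) - 18 = 534*(-3 - ½*1024) - 18 = 534*(-3 - 512) - 18 = 534*(-515) - 18 = -275010 - 18 = -275028)
330² - n = 330² - 1*(-275028) = 108900 + 275028 = 383928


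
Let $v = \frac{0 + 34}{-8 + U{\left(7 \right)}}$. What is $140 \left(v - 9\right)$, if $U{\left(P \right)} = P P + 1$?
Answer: $- \frac{3440}{3} \approx -1146.7$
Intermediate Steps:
$U{\left(P \right)} = 1 + P^{2}$ ($U{\left(P \right)} = P^{2} + 1 = 1 + P^{2}$)
$v = \frac{17}{21}$ ($v = \frac{0 + 34}{-8 + \left(1 + 7^{2}\right)} = \frac{34}{-8 + \left(1 + 49\right)} = \frac{34}{-8 + 50} = \frac{34}{42} = 34 \cdot \frac{1}{42} = \frac{17}{21} \approx 0.80952$)
$140 \left(v - 9\right) = 140 \left(\frac{17}{21} - 9\right) = 140 \left(- \frac{172}{21}\right) = - \frac{3440}{3}$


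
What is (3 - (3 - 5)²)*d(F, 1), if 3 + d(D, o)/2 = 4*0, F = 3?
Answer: 6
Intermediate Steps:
d(D, o) = -6 (d(D, o) = -6 + 2*(4*0) = -6 + 2*0 = -6 + 0 = -6)
(3 - (3 - 5)²)*d(F, 1) = (3 - (3 - 5)²)*(-6) = (3 - 1*(-2)²)*(-6) = (3 - 1*4)*(-6) = (3 - 4)*(-6) = -1*(-6) = 6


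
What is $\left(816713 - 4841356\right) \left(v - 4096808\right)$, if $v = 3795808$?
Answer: $1211417543000$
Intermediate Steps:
$\left(816713 - 4841356\right) \left(v - 4096808\right) = \left(816713 - 4841356\right) \left(3795808 - 4096808\right) = \left(-4024643\right) \left(-301000\right) = 1211417543000$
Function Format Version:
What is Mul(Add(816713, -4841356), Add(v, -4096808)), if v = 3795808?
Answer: 1211417543000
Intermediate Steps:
Mul(Add(816713, -4841356), Add(v, -4096808)) = Mul(Add(816713, -4841356), Add(3795808, -4096808)) = Mul(-4024643, -301000) = 1211417543000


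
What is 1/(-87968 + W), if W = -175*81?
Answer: -1/102143 ≈ -9.7902e-6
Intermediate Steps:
W = -14175
1/(-87968 + W) = 1/(-87968 - 14175) = 1/(-102143) = -1/102143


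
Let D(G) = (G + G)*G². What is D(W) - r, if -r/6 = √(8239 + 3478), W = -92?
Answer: -1557376 + 6*√11717 ≈ -1.5567e+6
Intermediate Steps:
D(G) = 2*G³ (D(G) = (2*G)*G² = 2*G³)
r = -6*√11717 (r = -6*√(8239 + 3478) = -6*√11717 ≈ -649.47)
D(W) - r = 2*(-92)³ - (-6)*√11717 = 2*(-778688) + 6*√11717 = -1557376 + 6*√11717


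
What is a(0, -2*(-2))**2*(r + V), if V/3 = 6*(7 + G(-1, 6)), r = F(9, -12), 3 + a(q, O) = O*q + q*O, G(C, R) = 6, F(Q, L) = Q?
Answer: 2187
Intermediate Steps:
a(q, O) = -3 + 2*O*q (a(q, O) = -3 + (O*q + q*O) = -3 + (O*q + O*q) = -3 + 2*O*q)
r = 9
V = 234 (V = 3*(6*(7 + 6)) = 3*(6*13) = 3*78 = 234)
a(0, -2*(-2))**2*(r + V) = (-3 + 2*(-2*(-2))*0)**2*(9 + 234) = (-3 + 2*4*0)**2*243 = (-3 + 0)**2*243 = (-3)**2*243 = 9*243 = 2187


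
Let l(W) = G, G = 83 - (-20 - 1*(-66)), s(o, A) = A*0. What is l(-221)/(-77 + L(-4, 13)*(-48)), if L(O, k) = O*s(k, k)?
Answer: -37/77 ≈ -0.48052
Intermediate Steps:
s(o, A) = 0
G = 37 (G = 83 - (-20 + 66) = 83 - 1*46 = 83 - 46 = 37)
l(W) = 37
L(O, k) = 0 (L(O, k) = O*0 = 0)
l(-221)/(-77 + L(-4, 13)*(-48)) = 37/(-77 + 0*(-48)) = 37/(-77 + 0) = 37/(-77) = 37*(-1/77) = -37/77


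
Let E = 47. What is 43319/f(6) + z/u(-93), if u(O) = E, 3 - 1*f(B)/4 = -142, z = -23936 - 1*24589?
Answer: -26108507/27260 ≈ -957.76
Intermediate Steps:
z = -48525 (z = -23936 - 24589 = -48525)
f(B) = 580 (f(B) = 12 - 4*(-142) = 12 + 568 = 580)
u(O) = 47
43319/f(6) + z/u(-93) = 43319/580 - 48525/47 = -26108507/27260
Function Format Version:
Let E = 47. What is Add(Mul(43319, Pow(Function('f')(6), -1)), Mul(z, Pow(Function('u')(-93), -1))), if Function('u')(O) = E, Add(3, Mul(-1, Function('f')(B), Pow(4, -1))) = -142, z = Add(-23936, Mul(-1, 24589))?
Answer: Rational(-26108507, 27260) ≈ -957.76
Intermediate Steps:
z = -48525 (z = Add(-23936, -24589) = -48525)
Function('f')(B) = 580 (Function('f')(B) = Add(12, Mul(-4, -142)) = Add(12, 568) = 580)
Function('u')(O) = 47
Add(Mul(43319, Pow(Function('f')(6), -1)), Mul(z, Pow(Function('u')(-93), -1))) = Add(Mul(43319, Pow(580, -1)), Mul(-48525, Pow(47, -1))) = Add(Mul(43319, Rational(1, 580)), Mul(-48525, Rational(1, 47))) = Add(Rational(43319, 580), Rational(-48525, 47)) = Rational(-26108507, 27260)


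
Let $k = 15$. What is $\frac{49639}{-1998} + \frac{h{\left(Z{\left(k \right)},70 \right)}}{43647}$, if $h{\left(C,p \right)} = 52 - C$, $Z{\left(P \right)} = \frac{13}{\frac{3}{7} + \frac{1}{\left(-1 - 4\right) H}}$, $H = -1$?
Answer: $- \frac{3971973242}{159878961} \approx -24.844$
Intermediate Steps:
$Z{\left(P \right)} = \frac{455}{22}$ ($Z{\left(P \right)} = \frac{13}{\frac{3}{7} + \frac{1}{\left(-1 - 4\right) \left(-1\right)}} = \frac{13}{3 \cdot \frac{1}{7} + \frac{1}{-5} \left(-1\right)} = \frac{13}{\frac{3}{7} - - \frac{1}{5}} = \frac{13}{\frac{3}{7} + \frac{1}{5}} = \frac{13}{\frac{22}{35}} = 13 \cdot \frac{35}{22} = \frac{455}{22}$)
$\frac{49639}{-1998} + \frac{h{\left(Z{\left(k \right)},70 \right)}}{43647} = \frac{49639}{-1998} + \frac{52 - \frac{455}{22}}{43647} = 49639 \left(- \frac{1}{1998}\right) + \left(52 - \frac{455}{22}\right) \frac{1}{43647} = - \frac{49639}{1998} + \frac{689}{22} \cdot \frac{1}{43647} = - \frac{49639}{1998} + \frac{689}{960234} = - \frac{3971973242}{159878961}$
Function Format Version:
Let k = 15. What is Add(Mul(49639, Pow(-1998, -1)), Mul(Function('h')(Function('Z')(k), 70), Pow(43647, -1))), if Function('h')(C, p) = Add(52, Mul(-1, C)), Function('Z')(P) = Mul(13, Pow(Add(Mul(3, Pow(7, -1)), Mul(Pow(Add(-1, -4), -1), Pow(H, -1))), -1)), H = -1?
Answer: Rational(-3971973242, 159878961) ≈ -24.844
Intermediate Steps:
Function('Z')(P) = Rational(455, 22) (Function('Z')(P) = Mul(13, Pow(Add(Mul(3, Pow(7, -1)), Mul(Pow(Add(-1, -4), -1), Pow(-1, -1))), -1)) = Mul(13, Pow(Add(Mul(3, Rational(1, 7)), Mul(Pow(-5, -1), -1)), -1)) = Mul(13, Pow(Add(Rational(3, 7), Mul(Rational(-1, 5), -1)), -1)) = Mul(13, Pow(Add(Rational(3, 7), Rational(1, 5)), -1)) = Mul(13, Pow(Rational(22, 35), -1)) = Mul(13, Rational(35, 22)) = Rational(455, 22))
Add(Mul(49639, Pow(-1998, -1)), Mul(Function('h')(Function('Z')(k), 70), Pow(43647, -1))) = Add(Mul(49639, Pow(-1998, -1)), Mul(Add(52, Mul(-1, Rational(455, 22))), Pow(43647, -1))) = Add(Mul(49639, Rational(-1, 1998)), Mul(Add(52, Rational(-455, 22)), Rational(1, 43647))) = Add(Rational(-49639, 1998), Mul(Rational(689, 22), Rational(1, 43647))) = Add(Rational(-49639, 1998), Rational(689, 960234)) = Rational(-3971973242, 159878961)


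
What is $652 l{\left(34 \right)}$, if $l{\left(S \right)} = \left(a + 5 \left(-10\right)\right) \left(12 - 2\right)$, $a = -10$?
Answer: $-391200$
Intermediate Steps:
$l{\left(S \right)} = -600$ ($l{\left(S \right)} = \left(-10 + 5 \left(-10\right)\right) \left(12 - 2\right) = \left(-10 - 50\right) 10 = \left(-60\right) 10 = -600$)
$652 l{\left(34 \right)} = 652 \left(-600\right) = -391200$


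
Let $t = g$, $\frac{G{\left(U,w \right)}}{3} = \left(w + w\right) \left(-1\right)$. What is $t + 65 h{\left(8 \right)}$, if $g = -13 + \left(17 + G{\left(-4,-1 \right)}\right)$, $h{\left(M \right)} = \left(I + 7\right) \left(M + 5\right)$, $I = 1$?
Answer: $6770$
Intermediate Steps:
$G{\left(U,w \right)} = - 6 w$ ($G{\left(U,w \right)} = 3 \left(w + w\right) \left(-1\right) = 3 \cdot 2 w \left(-1\right) = 3 \left(- 2 w\right) = - 6 w$)
$h{\left(M \right)} = 40 + 8 M$ ($h{\left(M \right)} = \left(1 + 7\right) \left(M + 5\right) = 8 \left(5 + M\right) = 40 + 8 M$)
$g = 10$ ($g = -13 + \left(17 - -6\right) = -13 + \left(17 + 6\right) = -13 + 23 = 10$)
$t = 10$
$t + 65 h{\left(8 \right)} = 10 + 65 \left(40 + 8 \cdot 8\right) = 10 + 65 \left(40 + 64\right) = 10 + 65 \cdot 104 = 10 + 6760 = 6770$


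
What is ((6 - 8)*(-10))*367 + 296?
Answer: 7636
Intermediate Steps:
((6 - 8)*(-10))*367 + 296 = -2*(-10)*367 + 296 = 20*367 + 296 = 7340 + 296 = 7636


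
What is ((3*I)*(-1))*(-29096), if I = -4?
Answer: -349152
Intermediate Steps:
((3*I)*(-1))*(-29096) = ((3*(-4))*(-1))*(-29096) = -12*(-1)*(-29096) = 12*(-29096) = -349152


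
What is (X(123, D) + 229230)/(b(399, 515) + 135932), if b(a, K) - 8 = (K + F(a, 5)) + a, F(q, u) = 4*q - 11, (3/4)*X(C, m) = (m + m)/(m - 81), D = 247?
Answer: 57079258/34471311 ≈ 1.6558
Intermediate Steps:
X(C, m) = 8*m/(3*(-81 + m)) (X(C, m) = 4*((m + m)/(m - 81))/3 = 4*((2*m)/(-81 + m))/3 = 4*(2*m/(-81 + m))/3 = 8*m/(3*(-81 + m)))
F(q, u) = -11 + 4*q
b(a, K) = -3 + K + 5*a (b(a, K) = 8 + ((K + (-11 + 4*a)) + a) = 8 + ((-11 + K + 4*a) + a) = 8 + (-11 + K + 5*a) = -3 + K + 5*a)
(X(123, D) + 229230)/(b(399, 515) + 135932) = ((8/3)*247/(-81 + 247) + 229230)/((-3 + 515 + 5*399) + 135932) = ((8/3)*247/166 + 229230)/((-3 + 515 + 1995) + 135932) = ((8/3)*247*(1/166) + 229230)/(2507 + 135932) = (988/249 + 229230)/138439 = (57079258/249)*(1/138439) = 57079258/34471311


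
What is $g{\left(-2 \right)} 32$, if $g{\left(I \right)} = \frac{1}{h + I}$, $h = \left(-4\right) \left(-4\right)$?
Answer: $\frac{16}{7} \approx 2.2857$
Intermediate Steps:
$h = 16$
$g{\left(I \right)} = \frac{1}{16 + I}$
$g{\left(-2 \right)} 32 = \frac{1}{16 - 2} \cdot 32 = \frac{1}{14} \cdot 32 = \frac{16}{7}$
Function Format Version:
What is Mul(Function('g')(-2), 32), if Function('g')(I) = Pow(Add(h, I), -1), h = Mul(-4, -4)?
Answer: Rational(16, 7) ≈ 2.2857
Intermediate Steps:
h = 16
Function('g')(I) = Pow(Add(16, I), -1)
Mul(Function('g')(-2), 32) = Mul(Pow(Add(16, -2), -1), 32) = Mul(Pow(14, -1), 32) = Mul(Rational(1, 14), 32) = Rational(16, 7)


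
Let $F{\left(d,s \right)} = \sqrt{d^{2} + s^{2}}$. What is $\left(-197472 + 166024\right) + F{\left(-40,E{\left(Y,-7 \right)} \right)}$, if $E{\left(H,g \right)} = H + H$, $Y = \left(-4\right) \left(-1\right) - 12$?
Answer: $-31448 + 8 \sqrt{29} \approx -31405.0$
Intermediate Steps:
$Y = -8$ ($Y = 4 - 12 = -8$)
$E{\left(H,g \right)} = 2 H$
$\left(-197472 + 166024\right) + F{\left(-40,E{\left(Y,-7 \right)} \right)} = \left(-197472 + 166024\right) + \sqrt{\left(-40\right)^{2} + \left(2 \left(-8\right)\right)^{2}} = -31448 + \sqrt{1600 + \left(-16\right)^{2}} = -31448 + \sqrt{1600 + 256} = -31448 + \sqrt{1856} = -31448 + 8 \sqrt{29}$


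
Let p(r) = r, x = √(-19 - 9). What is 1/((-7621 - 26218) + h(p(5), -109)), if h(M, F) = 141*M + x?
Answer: -16567/548930992 - I*√7/548930992 ≈ -3.018e-5 - 4.8198e-9*I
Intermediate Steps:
x = 2*I*√7 (x = √(-28) = 2*I*√7 ≈ 5.2915*I)
h(M, F) = 141*M + 2*I*√7
1/((-7621 - 26218) + h(p(5), -109)) = 1/((-7621 - 26218) + (141*5 + 2*I*√7)) = 1/(-33839 + (705 + 2*I*√7)) = 1/(-33134 + 2*I*√7)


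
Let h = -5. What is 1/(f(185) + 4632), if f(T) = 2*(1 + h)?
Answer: 1/4624 ≈ 0.00021626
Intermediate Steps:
f(T) = -8 (f(T) = 2*(1 - 5) = 2*(-4) = -8)
1/(f(185) + 4632) = 1/(-8 + 4632) = 1/4624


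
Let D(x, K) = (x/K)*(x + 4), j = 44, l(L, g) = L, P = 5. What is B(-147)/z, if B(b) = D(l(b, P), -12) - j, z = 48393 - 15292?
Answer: -7183/132404 ≈ -0.054251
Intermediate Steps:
z = 33101
D(x, K) = x*(4 + x)/K (D(x, K) = (x/K)*(4 + x) = x*(4 + x)/K)
B(b) = -44 - b*(4 + b)/12 (B(b) = b*(4 + b)/(-12) - 1*44 = b*(-1/12)*(4 + b) - 44 = -b*(4 + b)/12 - 44 = -44 - b*(4 + b)/12)
B(-147)/z = (-44 - 1/12*(-147)*(4 - 147))/33101 = (-44 - 1/12*(-147)*(-143))*(1/33101) = (-44 - 7007/4)*(1/33101) = -7183/4*1/33101 = -7183/132404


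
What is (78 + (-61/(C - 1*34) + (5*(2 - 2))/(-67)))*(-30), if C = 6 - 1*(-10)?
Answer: -7325/3 ≈ -2441.7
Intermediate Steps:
C = 16 (C = 6 + 10 = 16)
(78 + (-61/(C - 1*34) + (5*(2 - 2))/(-67)))*(-30) = (78 + (-61/(16 - 1*34) + (5*(2 - 2))/(-67)))*(-30) = (78 + (-61/(16 - 34) + (5*0)*(-1/67)))*(-30) = (78 + (-61/(-18) + 0*(-1/67)))*(-30) = (78 + (-61*(-1/18) + 0))*(-30) = (78 + (61/18 + 0))*(-30) = (78 + 61/18)*(-30) = (1465/18)*(-30) = -7325/3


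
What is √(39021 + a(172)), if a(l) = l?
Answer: √39193 ≈ 197.97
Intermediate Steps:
√(39021 + a(172)) = √(39021 + 172) = √39193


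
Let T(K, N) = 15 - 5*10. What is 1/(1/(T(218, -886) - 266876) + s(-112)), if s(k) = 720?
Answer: 266911/192175919 ≈ 0.0013889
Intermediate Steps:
T(K, N) = -35 (T(K, N) = 15 - 50 = -35)
1/(1/(T(218, -886) - 266876) + s(-112)) = 1/(1/(-35 - 266876) + 720) = 1/(1/(-266911) + 720) = 1/(-1/266911 + 720) = 1/(192175919/266911) = 266911/192175919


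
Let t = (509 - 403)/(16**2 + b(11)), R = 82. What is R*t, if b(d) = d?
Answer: 8692/267 ≈ 32.554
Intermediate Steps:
t = 106/267 (t = (509 - 403)/(16**2 + 11) = 106/(256 + 11) = 106/267 ≈ 0.39700)
R*t = 82*(106/267) = 8692/267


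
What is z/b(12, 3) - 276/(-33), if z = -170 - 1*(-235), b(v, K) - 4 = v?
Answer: 2187/176 ≈ 12.426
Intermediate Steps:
b(v, K) = 4 + v
z = 65 (z = -170 + 235 = 65)
z/b(12, 3) - 276/(-33) = 65/(4 + 12) - 276/(-33) = 65/16 - 276*(-1/33) = 65*(1/16) + 92/11 = 65/16 + 92/11 = 2187/176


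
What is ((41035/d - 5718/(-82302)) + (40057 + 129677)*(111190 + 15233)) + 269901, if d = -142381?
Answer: 41909412990790726789/1953040177 ≈ 2.1459e+10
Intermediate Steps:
((41035/d - 5718/(-82302)) + (40057 + 129677)*(111190 + 15233)) + 269901 = ((41035/(-142381) - 5718/(-82302)) + (40057 + 129677)*(111190 + 15233)) + 269901 = ((41035*(-1/142381) - 5718*(-1/82302)) + 169734*126423) + 269901 = ((-41035/142381 + 953/13717) + 21458281482) + 269901 = (-427188002/1953040177 + 21458281482) + 269901 = 41908885863293914312/1953040177 + 269901 = 41909412990790726789/1953040177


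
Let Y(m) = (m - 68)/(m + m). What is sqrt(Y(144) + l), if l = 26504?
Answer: sqrt(3816614)/12 ≈ 162.80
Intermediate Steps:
Y(m) = (-68 + m)/(2*m) (Y(m) = (-68 + m)/((2*m)) = (-68 + m)*(1/(2*m)) = (-68 + m)/(2*m))
sqrt(Y(144) + l) = sqrt((1/2)*(-68 + 144)/144 + 26504) = sqrt((1/2)*(1/144)*76 + 26504) = sqrt(19/72 + 26504) = sqrt(1908307/72) = sqrt(3816614)/12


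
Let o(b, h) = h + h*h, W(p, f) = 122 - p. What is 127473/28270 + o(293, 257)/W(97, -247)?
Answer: 375531489/141350 ≈ 2656.8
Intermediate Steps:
o(b, h) = h + h²
127473/28270 + o(293, 257)/W(97, -247) = 127473/28270 + (257*(1 + 257))/(122 - 1*97) = 127473*(1/28270) + (257*258)/(122 - 97) = 127473/28270 + 66306/25 = 375531489/141350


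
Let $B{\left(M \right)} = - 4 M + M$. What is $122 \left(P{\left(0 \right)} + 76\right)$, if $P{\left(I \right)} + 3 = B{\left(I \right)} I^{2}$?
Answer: $8906$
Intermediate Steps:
$B{\left(M \right)} = - 3 M$
$P{\left(I \right)} = -3 - 3 I^{3}$ ($P{\left(I \right)} = -3 + - 3 I I^{2} = -3 - 3 I^{3}$)
$122 \left(P{\left(0 \right)} + 76\right) = 122 \left(\left(-3 - 3 \cdot 0^{3}\right) + 76\right) = 122 \left(\left(-3 - 0\right) + 76\right) = 122 \left(\left(-3 + 0\right) + 76\right) = 122 \left(-3 + 76\right) = 122 \cdot 73 = 8906$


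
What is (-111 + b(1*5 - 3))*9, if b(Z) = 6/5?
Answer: -4941/5 ≈ -988.20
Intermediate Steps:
b(Z) = 6/5 (b(Z) = 6*(⅕) = 6/5)
(-111 + b(1*5 - 3))*9 = (-111 + 6/5)*9 = -549/5*9 = -4941/5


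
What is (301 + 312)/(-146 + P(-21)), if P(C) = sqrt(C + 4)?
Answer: -89498/21333 - 613*I*sqrt(17)/21333 ≈ -4.1953 - 0.11848*I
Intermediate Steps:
P(C) = sqrt(4 + C)
(301 + 312)/(-146 + P(-21)) = (301 + 312)/(-146 + sqrt(4 - 21)) = 613/(-146 + sqrt(-17)) = 613/(-146 + I*sqrt(17))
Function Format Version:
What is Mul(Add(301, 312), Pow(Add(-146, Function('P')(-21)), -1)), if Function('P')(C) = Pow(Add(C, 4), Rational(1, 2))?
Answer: Add(Rational(-89498, 21333), Mul(Rational(-613, 21333), I, Pow(17, Rational(1, 2)))) ≈ Add(-4.1953, Mul(-0.11848, I))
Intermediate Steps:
Function('P')(C) = Pow(Add(4, C), Rational(1, 2))
Mul(Add(301, 312), Pow(Add(-146, Function('P')(-21)), -1)) = Mul(Add(301, 312), Pow(Add(-146, Pow(Add(4, -21), Rational(1, 2))), -1)) = Mul(613, Pow(Add(-146, Pow(-17, Rational(1, 2))), -1)) = Mul(613, Pow(Add(-146, Mul(I, Pow(17, Rational(1, 2)))), -1))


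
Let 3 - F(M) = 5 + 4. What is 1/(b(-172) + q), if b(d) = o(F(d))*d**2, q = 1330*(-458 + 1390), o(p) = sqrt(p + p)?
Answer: 154945/193376443784 - 1849*I*sqrt(3)/48344110946 ≈ 8.0126e-7 - 6.6245e-8*I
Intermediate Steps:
F(M) = -6 (F(M) = 3 - (5 + 4) = 3 - 1*9 = 3 - 9 = -6)
o(p) = sqrt(2)*sqrt(p) (o(p) = sqrt(2*p) = sqrt(2)*sqrt(p))
q = 1239560 (q = 1330*932 = 1239560)
b(d) = 2*I*sqrt(3)*d**2 (b(d) = (sqrt(2)*sqrt(-6))*d**2 = (sqrt(2)*(I*sqrt(6)))*d**2 = (2*I*sqrt(3))*d**2 = 2*I*sqrt(3)*d**2)
1/(b(-172) + q) = 1/(2*I*sqrt(3)*(-172)**2 + 1239560) = 1/(2*I*sqrt(3)*29584 + 1239560) = 1/(59168*I*sqrt(3) + 1239560) = 1/(1239560 + 59168*I*sqrt(3))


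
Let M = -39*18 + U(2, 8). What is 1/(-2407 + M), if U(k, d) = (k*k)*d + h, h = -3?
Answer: -1/3080 ≈ -0.00032468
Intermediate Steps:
U(k, d) = -3 + d*k² (U(k, d) = (k*k)*d - 3 = k²*d - 3 = d*k² - 3 = -3 + d*k²)
M = -673 (M = -39*18 + (-3 + 8*2²) = -702 + (-3 + 8*4) = -702 + (-3 + 32) = -702 + 29 = -673)
1/(-2407 + M) = 1/(-2407 - 673) = 1/(-3080) = -1/3080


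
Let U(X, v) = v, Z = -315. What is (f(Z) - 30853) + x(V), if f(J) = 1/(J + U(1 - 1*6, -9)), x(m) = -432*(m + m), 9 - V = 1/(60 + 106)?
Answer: -1038671183/26892 ≈ -38624.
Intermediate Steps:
V = 1493/166 (V = 9 - 1/(60 + 106) = 9 - 1/166 = 1493/166 ≈ 8.9940)
x(m) = -864*m
f(J) = 1/(-9 + J) (f(J) = 1/(J - 9) = 1/(-9 + J))
(f(Z) - 30853) + x(V) = (1/(-9 - 315) - 30853) - 864*1493/166 = (1/(-324) - 30853) - 644976/83 = (-1/324 - 30853) - 644976/83 = -9996373/324 - 644976/83 = -1038671183/26892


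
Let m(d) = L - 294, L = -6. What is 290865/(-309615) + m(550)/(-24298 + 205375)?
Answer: -1172485469/1245870119 ≈ -0.94110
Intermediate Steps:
m(d) = -300 (m(d) = -6 - 294 = -300)
290865/(-309615) + m(550)/(-24298 + 205375) = 290865/(-309615) - 300/(-24298 + 205375) = 290865*(-1/309615) - 300/181077 = -19391/20641 - 300*1/181077 = -19391/20641 - 100/60359 = -1172485469/1245870119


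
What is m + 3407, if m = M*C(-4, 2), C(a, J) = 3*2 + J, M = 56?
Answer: 3855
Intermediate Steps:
C(a, J) = 6 + J
m = 448 (m = 56*(6 + 2) = 56*8 = 448)
m + 3407 = 448 + 3407 = 3855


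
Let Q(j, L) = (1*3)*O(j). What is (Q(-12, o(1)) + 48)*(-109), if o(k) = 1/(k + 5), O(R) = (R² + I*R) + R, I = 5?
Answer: -28776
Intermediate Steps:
O(R) = R² + 6*R (O(R) = (R² + 5*R) + R = R² + 6*R)
o(k) = 1/(5 + k)
Q(j, L) = 3*j*(6 + j) (Q(j, L) = (1*3)*(j*(6 + j)) = 3*(j*(6 + j)) = 3*j*(6 + j))
(Q(-12, o(1)) + 48)*(-109) = (3*(-12)*(6 - 12) + 48)*(-109) = (3*(-12)*(-6) + 48)*(-109) = (216 + 48)*(-109) = 264*(-109) = -28776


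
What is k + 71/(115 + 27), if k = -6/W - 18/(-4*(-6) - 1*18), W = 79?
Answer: -407/158 ≈ -2.5760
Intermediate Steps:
k = -243/79 (k = -6/79 - 18/(-4*(-6) - 1*18) = -6*1/79 - 18/(24 - 18) = -6/79 - 18/6 = -6/79 - 18*⅙ = -6/79 - 3 = -243/79 ≈ -3.0760)
k + 71/(115 + 27) = -243/79 + 71/(115 + 27) = -243/79 + 71/142 = -243/79 + 71*(1/142) = -243/79 + ½ = -407/158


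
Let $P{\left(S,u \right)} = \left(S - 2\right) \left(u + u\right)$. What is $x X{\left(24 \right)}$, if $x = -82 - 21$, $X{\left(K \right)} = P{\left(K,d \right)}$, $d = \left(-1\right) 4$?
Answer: $18128$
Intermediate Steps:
$d = -4$
$P{\left(S,u \right)} = 2 u \left(-2 + S\right)$ ($P{\left(S,u \right)} = \left(-2 + S\right) 2 u = 2 u \left(-2 + S\right)$)
$X{\left(K \right)} = 16 - 8 K$ ($X{\left(K \right)} = 2 \left(-4\right) \left(-2 + K\right) = 16 - 8 K$)
$x = -103$ ($x = -82 - 21 = -103$)
$x X{\left(24 \right)} = - 103 \left(16 - 192\right) = \left(-103\right) \left(-176\right) = 18128$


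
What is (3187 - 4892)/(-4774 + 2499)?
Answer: 341/455 ≈ 0.74945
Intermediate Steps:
(3187 - 4892)/(-4774 + 2499) = -1705/(-2275) = -1705*(-1/2275) = 341/455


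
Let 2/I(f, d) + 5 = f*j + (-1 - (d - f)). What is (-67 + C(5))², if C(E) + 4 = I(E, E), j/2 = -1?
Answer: 323761/64 ≈ 5058.8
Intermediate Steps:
j = -2 (j = 2*(-1) = -2)
I(f, d) = 2/(-6 - d - f) (I(f, d) = 2/(-5 + (f*(-2) + (-1 - (d - f)))) = 2/(-5 + (-2*f + (-1 + (f - d)))) = 2/(-5 + (-2*f + (-1 + f - d))) = 2/(-5 + (-1 - d - f)) = 2/(-6 - d - f))
C(E) = -4 - 2/(6 + 2*E) (C(E) = -4 - 2/(6 + E + E) = -4 - 2/(6 + 2*E))
(-67 + C(5))² = (-67 + (-13 - 4*5)/(3 + 5))² = (-67 + (-13 - 20)/8)² = (-67 + (⅛)*(-33))² = (-67 - 33/8)² = (-569/8)² = 323761/64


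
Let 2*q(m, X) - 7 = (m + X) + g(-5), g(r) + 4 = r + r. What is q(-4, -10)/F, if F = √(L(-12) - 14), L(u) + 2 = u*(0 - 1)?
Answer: 21*I/4 ≈ 5.25*I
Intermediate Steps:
g(r) = -4 + 2*r (g(r) = -4 + (r + r) = -4 + 2*r)
q(m, X) = -7/2 + X/2 + m/2 (q(m, X) = 7/2 + ((m + X) + (-4 + 2*(-5)))/2 = 7/2 + ((X + m) + (-4 - 10))/2 = 7/2 + ((X + m) - 14)/2 = 7/2 + (-14 + X + m)/2 = 7/2 + (-7 + X/2 + m/2) = -7/2 + X/2 + m/2)
L(u) = -2 - u (L(u) = -2 + u*(0 - 1) = -2 + u*(-1) = -2 - u)
F = 2*I (F = √((-2 - 1*(-12)) - 14) = √((-2 + 12) - 14) = √(10 - 14) = √(-4) = 2*I ≈ 2.0*I)
q(-4, -10)/F = (-7/2 + (½)*(-10) + (½)*(-4))/((2*I)) = (-7/2 - 5 - 2)*(-I/2) = -(-21)*I/4 = 21*I/4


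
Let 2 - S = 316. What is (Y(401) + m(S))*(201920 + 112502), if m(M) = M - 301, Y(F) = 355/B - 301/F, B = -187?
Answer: -14562658361034/74987 ≈ -1.9420e+8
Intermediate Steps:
Y(F) = -355/187 - 301/F (Y(F) = 355/(-187) - 301/F = 355*(-1/187) - 301/F = -355/187 - 301/F)
S = -314 (S = 2 - 1*316 = 2 - 316 = -314)
m(M) = -301 + M
(Y(401) + m(S))*(201920 + 112502) = ((-355/187 - 301/401) + (-301 - 314))*(201920 + 112502) = ((-355/187 - 301*1/401) - 615)*314422 = ((-355/187 - 301/401) - 615)*314422 = (-198642/74987 - 615)*314422 = -46315647/74987*314422 = -14562658361034/74987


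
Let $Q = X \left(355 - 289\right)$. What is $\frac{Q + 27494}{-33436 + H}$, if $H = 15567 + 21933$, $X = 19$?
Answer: $\frac{7187}{1016} \approx 7.0738$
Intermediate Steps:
$Q = 1254$ ($Q = 19 \left(355 - 289\right) = 19 \cdot 66 = 1254$)
$H = 37500$
$\frac{Q + 27494}{-33436 + H} = \frac{1254 + 27494}{-33436 + 37500} = \frac{28748}{4064} = 28748 \cdot \frac{1}{4064} = \frac{7187}{1016}$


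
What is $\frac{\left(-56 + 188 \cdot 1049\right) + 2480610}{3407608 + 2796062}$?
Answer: $\frac{1338883}{3101835} \approx 0.43164$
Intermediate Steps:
$\frac{\left(-56 + 188 \cdot 1049\right) + 2480610}{3407608 + 2796062} = \frac{\left(-56 + 197212\right) + 2480610}{6203670} = \left(197156 + 2480610\right) \frac{1}{6203670} = 2677766 \cdot \frac{1}{6203670} = \frac{1338883}{3101835}$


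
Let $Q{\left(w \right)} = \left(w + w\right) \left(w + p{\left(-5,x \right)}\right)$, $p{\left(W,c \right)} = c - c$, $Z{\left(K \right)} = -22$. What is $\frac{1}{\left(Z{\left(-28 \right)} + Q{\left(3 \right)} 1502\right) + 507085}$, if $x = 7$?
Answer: $\frac{1}{534099} \approx 1.8723 \cdot 10^{-6}$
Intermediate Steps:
$p{\left(W,c \right)} = 0$
$Q{\left(w \right)} = 2 w^{2}$ ($Q{\left(w \right)} = \left(w + w\right) \left(w + 0\right) = 2 w w = 2 w^{2}$)
$\frac{1}{\left(Z{\left(-28 \right)} + Q{\left(3 \right)} 1502\right) + 507085} = \frac{1}{\left(-22 + 2 \cdot 3^{2} \cdot 1502\right) + 507085} = \frac{1}{\left(-22 + 2 \cdot 9 \cdot 1502\right) + 507085} = \frac{1}{\left(-22 + 18 \cdot 1502\right) + 507085} = \frac{1}{\left(-22 + 27036\right) + 507085} = \frac{1}{27014 + 507085} = \frac{1}{534099}$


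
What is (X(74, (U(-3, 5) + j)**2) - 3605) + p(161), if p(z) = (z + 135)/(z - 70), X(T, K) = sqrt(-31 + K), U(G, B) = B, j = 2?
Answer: -327759/91 + 3*sqrt(2) ≈ -3597.5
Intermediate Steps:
p(z) = (135 + z)/(-70 + z)
(X(74, (U(-3, 5) + j)**2) - 3605) + p(161) = (sqrt(-31 + (5 + 2)**2) - 3605) + (135 + 161)/(-70 + 161) = (sqrt(-31 + 7**2) - 3605) + 296/91 = (sqrt(-31 + 49) - 3605) + (1/91)*296 = (sqrt(18) - 3605) + 296/91 = (3*sqrt(2) - 3605) + 296/91 = (-3605 + 3*sqrt(2)) + 296/91 = -327759/91 + 3*sqrt(2)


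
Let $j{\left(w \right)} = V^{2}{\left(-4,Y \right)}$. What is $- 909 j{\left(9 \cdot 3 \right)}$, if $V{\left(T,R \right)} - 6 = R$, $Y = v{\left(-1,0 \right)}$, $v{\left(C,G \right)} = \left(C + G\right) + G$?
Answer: $-22725$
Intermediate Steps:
$v{\left(C,G \right)} = C + 2 G$
$Y = -1$ ($Y = -1 + 2 \cdot 0 = -1 + 0 = -1$)
$V{\left(T,R \right)} = 6 + R$
$j{\left(w \right)} = 25$ ($j{\left(w \right)} = \left(6 - 1\right)^{2} = 5^{2} = 25$)
$- 909 j{\left(9 \cdot 3 \right)} = \left(-909\right) 25 = -22725$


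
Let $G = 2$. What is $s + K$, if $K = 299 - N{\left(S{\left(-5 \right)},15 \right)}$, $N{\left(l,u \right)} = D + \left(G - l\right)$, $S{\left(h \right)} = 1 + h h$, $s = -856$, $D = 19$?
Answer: $-552$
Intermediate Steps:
$S{\left(h \right)} = 1 + h^{2}$
$N{\left(l,u \right)} = 21 - l$ ($N{\left(l,u \right)} = 19 - \left(-2 + l\right) = 21 - l$)
$K = 304$ ($K = 299 - \left(21 - \left(1 + \left(-5\right)^{2}\right)\right) = 299 - \left(21 - \left(1 + 25\right)\right) = 299 - \left(21 - 26\right) = 299 - -5 = 299 + 5 = 304$)
$s + K = -856 + 304 = -552$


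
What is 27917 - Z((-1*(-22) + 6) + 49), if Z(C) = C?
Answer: 27840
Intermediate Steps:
27917 - Z((-1*(-22) + 6) + 49) = 27917 - ((-1*(-22) + 6) + 49) = 27917 - ((22 + 6) + 49) = 27917 - (28 + 49) = 27917 - 1*77 = 27917 - 77 = 27840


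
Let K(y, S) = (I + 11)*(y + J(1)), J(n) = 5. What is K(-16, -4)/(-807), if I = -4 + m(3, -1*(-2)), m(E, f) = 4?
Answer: 121/807 ≈ 0.14994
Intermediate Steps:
I = 0 (I = -4 + 4 = 0)
K(y, S) = 55 + 11*y (K(y, S) = (0 + 11)*(y + 5) = 11*(5 + y) = 55 + 11*y)
K(-16, -4)/(-807) = (55 + 11*(-16))/(-807) = (55 - 176)*(-1/807) = -121*(-1/807) = 121/807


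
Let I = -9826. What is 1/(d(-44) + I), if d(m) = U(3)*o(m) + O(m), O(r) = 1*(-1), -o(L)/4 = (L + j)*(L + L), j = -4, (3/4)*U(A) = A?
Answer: -1/77411 ≈ -1.2918e-5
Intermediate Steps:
U(A) = 4*A/3
o(L) = -8*L*(-4 + L) (o(L) = -4*(L - 4)*(L + L) = -4*(-4 + L)*2*L = -8*L*(-4 + L))
O(r) = -1
d(m) = -1 + 32*m*(4 - m) (d(m) = ((4/3)*3)*(8*m*(4 - m)) - 1 = 4*(8*m*(4 - m)) - 1 = 32*m*(4 - m) - 1 = -1 + 32*m*(4 - m))
1/(d(-44) + I) = 1/((-1 - 32*(-44)*(-4 - 44)) - 9826) = 1/((-1 - 32*(-44)*(-48)) - 9826) = 1/((-1 - 67584) - 9826) = 1/(-67585 - 9826) = 1/(-77411) = -1/77411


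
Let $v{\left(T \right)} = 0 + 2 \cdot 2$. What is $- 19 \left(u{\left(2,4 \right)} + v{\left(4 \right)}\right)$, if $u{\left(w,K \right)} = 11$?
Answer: $-285$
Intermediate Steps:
$v{\left(T \right)} = 4$ ($v{\left(T \right)} = 0 + 4 = 4$)
$- 19 \left(u{\left(2,4 \right)} + v{\left(4 \right)}\right) = - 19 \left(11 + 4\right) = \left(-19\right) 15 = -285$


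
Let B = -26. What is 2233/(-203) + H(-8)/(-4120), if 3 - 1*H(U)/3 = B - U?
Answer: -45383/4120 ≈ -11.015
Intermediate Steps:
H(U) = 87 + 3*U (H(U) = 9 - 3*(-26 - U) = 9 + (78 + 3*U) = 87 + 3*U)
2233/(-203) + H(-8)/(-4120) = 2233/(-203) + (87 + 3*(-8))/(-4120) = 2233*(-1/203) + (87 - 24)*(-1/4120) = -11 + 63*(-1/4120) = -11 - 63/4120 = -45383/4120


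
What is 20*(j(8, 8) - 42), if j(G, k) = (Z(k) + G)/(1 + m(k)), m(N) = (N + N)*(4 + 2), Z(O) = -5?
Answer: -81420/97 ≈ -839.38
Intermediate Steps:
m(N) = 12*N (m(N) = (2*N)*6 = 12*N)
j(G, k) = (-5 + G)/(1 + 12*k)
20*(j(8, 8) - 42) = 20*((-5 + 8)/(1 + 12*8) - 42) = 20*(3/(1 + 96) - 42) = 20*(3/97 - 42) = 20*(-4071/97) = -81420/97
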